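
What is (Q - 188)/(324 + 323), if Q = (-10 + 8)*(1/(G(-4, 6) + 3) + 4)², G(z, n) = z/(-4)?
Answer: -1793/5176 ≈ -0.34641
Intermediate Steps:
G(z, n) = -z/4 (G(z, n) = z*(-¼) = -z/4)
Q = -289/8 (Q = (-10 + 8)*(1/(-¼*(-4) + 3) + 4)² = -2*(1/(1 + 3) + 4)² = -2*(1/4 + 4)² = -2*(¼ + 4)² = -2*(17/4)² = -2*289/16 = -289/8 ≈ -36.125)
(Q - 188)/(324 + 323) = (-289/8 - 188)/(324 + 323) = -1793/8/647 = -1793/8*1/647 = -1793/5176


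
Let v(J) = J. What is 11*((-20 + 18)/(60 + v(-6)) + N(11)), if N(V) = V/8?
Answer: 3179/216 ≈ 14.718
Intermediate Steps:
N(V) = V/8 (N(V) = V*(1/8) = V/8)
11*((-20 + 18)/(60 + v(-6)) + N(11)) = 11*((-20 + 18)/(60 - 6) + (1/8)*11) = 11*(-2/54 + 11/8) = 11*(-2*1/54 + 11/8) = 11*(-1/27 + 11/8) = 11*(289/216) = 3179/216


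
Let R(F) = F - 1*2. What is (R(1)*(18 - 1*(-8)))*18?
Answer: -468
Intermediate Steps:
R(F) = -2 + F (R(F) = F - 2 = -2 + F)
(R(1)*(18 - 1*(-8)))*18 = ((-2 + 1)*(18 - 1*(-8)))*18 = -(18 + 8)*18 = -1*26*18 = -26*18 = -468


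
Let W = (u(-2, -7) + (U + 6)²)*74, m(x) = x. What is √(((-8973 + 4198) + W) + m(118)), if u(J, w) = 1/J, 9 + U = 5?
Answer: I*√4398 ≈ 66.317*I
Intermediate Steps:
U = -4 (U = -9 + 5 = -4)
W = 259 (W = (1/(-2) + (-4 + 6)²)*74 = (-½ + 2²)*74 = (-½ + 4)*74 = (7/2)*74 = 259)
√(((-8973 + 4198) + W) + m(118)) = √(((-8973 + 4198) + 259) + 118) = √((-4775 + 259) + 118) = √(-4516 + 118) = √(-4398) = I*√4398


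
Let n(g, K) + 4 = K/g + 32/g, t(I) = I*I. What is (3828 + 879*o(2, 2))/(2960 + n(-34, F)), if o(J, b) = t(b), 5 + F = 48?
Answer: 249696/100429 ≈ 2.4863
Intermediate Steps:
F = 43 (F = -5 + 48 = 43)
t(I) = I²
o(J, b) = b²
n(g, K) = -4 + 32/g + K/g (n(g, K) = -4 + (K/g + 32/g) = -4 + (32/g + K/g) = -4 + 32/g + K/g)
(3828 + 879*o(2, 2))/(2960 + n(-34, F)) = (3828 + 879*2²)/(2960 + (32 + 43 - 4*(-34))/(-34)) = (3828 + 879*4)/(2960 - (32 + 43 + 136)/34) = (3828 + 3516)/(2960 - 1/34*211) = 7344/(2960 - 211/34) = 7344/(100429/34) = 7344*(34/100429) = 249696/100429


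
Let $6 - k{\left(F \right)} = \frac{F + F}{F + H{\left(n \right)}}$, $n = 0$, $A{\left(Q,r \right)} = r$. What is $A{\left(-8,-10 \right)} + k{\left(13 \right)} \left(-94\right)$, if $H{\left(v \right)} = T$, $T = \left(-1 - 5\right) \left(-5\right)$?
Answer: $- \frac{22238}{43} \approx -517.16$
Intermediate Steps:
$T = 30$ ($T = \left(-6\right) \left(-5\right) = 30$)
$H{\left(v \right)} = 30$
$k{\left(F \right)} = 6 - \frac{2 F}{30 + F}$ ($k{\left(F \right)} = 6 - \frac{F + F}{F + 30} = 6 - \frac{2 F}{30 + F}$)
$A{\left(-8,-10 \right)} + k{\left(13 \right)} \left(-94\right) = -10 + \frac{4 \left(45 + 13\right)}{30 + 13} \left(-94\right) = -10 + 4 \cdot \frac{1}{43} \cdot 58 \left(-94\right) = -10 + \frac{232}{43} \left(-94\right) = -10 - \frac{21808}{43} = - \frac{22238}{43}$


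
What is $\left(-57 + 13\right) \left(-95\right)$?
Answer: $4180$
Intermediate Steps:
$\left(-57 + 13\right) \left(-95\right) = \left(-44\right) \left(-95\right) = 4180$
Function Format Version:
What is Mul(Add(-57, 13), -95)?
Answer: 4180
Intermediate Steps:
Mul(Add(-57, 13), -95) = Mul(-44, -95) = 4180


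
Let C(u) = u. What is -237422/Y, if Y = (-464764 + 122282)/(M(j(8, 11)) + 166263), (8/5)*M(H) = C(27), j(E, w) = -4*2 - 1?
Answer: 9289058937/80584 ≈ 1.1527e+5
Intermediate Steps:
j(E, w) = -9 (j(E, w) = -8 - 1 = -9)
M(H) = 135/8 (M(H) = (5/8)*27 = 135/8)
Y = -2739856/1330239 (Y = (-464764 + 122282)/(135/8 + 166263) = -342482/1330239/8 = -342482*8/1330239 = -2739856/1330239 ≈ -2.0597)
-237422/Y = -237422/(-2739856/1330239) = -237422*(-1330239/2739856) = 9289058937/80584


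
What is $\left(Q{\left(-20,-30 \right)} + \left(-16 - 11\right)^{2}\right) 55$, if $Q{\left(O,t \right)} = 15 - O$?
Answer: $42020$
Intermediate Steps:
$\left(Q{\left(-20,-30 \right)} + \left(-16 - 11\right)^{2}\right) 55 = \left(\left(15 - -20\right) + \left(-16 - 11\right)^{2}\right) 55 = \left(\left(15 + 20\right) + \left(-27\right)^{2}\right) 55 = \left(35 + 729\right) 55 = 764 \cdot 55 = 42020$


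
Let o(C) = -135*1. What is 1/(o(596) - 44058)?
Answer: -1/44193 ≈ -2.2628e-5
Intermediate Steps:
o(C) = -135
1/(o(596) - 44058) = 1/(-135 - 44058) = 1/(-44193) = -1/44193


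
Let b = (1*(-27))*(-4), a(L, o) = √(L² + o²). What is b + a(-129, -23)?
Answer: 108 + √17170 ≈ 239.03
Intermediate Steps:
b = 108 (b = -27*(-4) = 108)
b + a(-129, -23) = 108 + √((-129)² + (-23)²) = 108 + √(16641 + 529) = 108 + √17170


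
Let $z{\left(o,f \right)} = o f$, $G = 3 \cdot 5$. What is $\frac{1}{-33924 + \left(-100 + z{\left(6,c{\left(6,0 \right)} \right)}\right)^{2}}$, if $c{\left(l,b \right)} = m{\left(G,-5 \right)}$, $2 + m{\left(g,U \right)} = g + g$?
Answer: $- \frac{1}{29300} \approx -3.413 \cdot 10^{-5}$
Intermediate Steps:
$G = 15$
$m{\left(g,U \right)} = -2 + 2 g$ ($m{\left(g,U \right)} = -2 + \left(g + g\right) = -2 + 2 g$)
$c{\left(l,b \right)} = 28$ ($c{\left(l,b \right)} = -2 + 2 \cdot 15 = -2 + 30 = 28$)
$z{\left(o,f \right)} = f o$
$\frac{1}{-33924 + \left(-100 + z{\left(6,c{\left(6,0 \right)} \right)}\right)^{2}} = \frac{1}{-33924 + \left(-100 + 28 \cdot 6\right)^{2}} = \frac{1}{-33924 + \left(-100 + 168\right)^{2}} = \frac{1}{-33924 + 68^{2}} = \frac{1}{-33924 + 4624} = \frac{1}{-29300} = - \frac{1}{29300}$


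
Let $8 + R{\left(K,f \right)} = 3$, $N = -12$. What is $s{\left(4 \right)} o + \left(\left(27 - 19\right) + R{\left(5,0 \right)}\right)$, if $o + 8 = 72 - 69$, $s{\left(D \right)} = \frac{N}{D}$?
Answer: $18$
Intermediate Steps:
$R{\left(K,f \right)} = -5$ ($R{\left(K,f \right)} = -8 + 3 = -5$)
$s{\left(D \right)} = - \frac{12}{D}$
$o = -5$ ($o = -8 + \left(72 - 69\right) = -8 + 3 = -5$)
$s{\left(4 \right)} o + \left(\left(27 - 19\right) + R{\left(5,0 \right)}\right) = - \frac{12}{4} \left(-5\right) + \left(\left(27 - 19\right) - 5\right) = \left(-12\right) \frac{1}{4} \left(-5\right) + \left(8 - 5\right) = \left(-3\right) \left(-5\right) + 3 = 15 + 3 = 18$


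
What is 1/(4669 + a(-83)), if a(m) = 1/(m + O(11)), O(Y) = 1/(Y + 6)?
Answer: 1410/6583273 ≈ 0.00021418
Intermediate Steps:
O(Y) = 1/(6 + Y)
a(m) = 1/(1/17 + m) (a(m) = 1/(m + 1/(6 + 11)) = 1/(m + 1/17) = 1/(1/17 + m))
1/(4669 + a(-83)) = 1/(4669 + 17/(1 + 17*(-83))) = 1/(4669 + 17/(1 - 1411)) = 1/(4669 + 17/(-1410)) = 1/(4669 + 17*(-1/1410)) = 1/(4669 - 17/1410) = 1/(6583273/1410) = 1410/6583273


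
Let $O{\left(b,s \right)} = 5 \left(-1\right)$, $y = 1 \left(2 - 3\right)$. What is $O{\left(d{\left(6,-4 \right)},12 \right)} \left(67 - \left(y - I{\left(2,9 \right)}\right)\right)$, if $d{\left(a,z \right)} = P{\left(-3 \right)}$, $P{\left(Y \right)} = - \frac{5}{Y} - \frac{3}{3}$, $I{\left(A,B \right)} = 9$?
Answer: $-385$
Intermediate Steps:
$P{\left(Y \right)} = -1 - \frac{5}{Y}$ ($P{\left(Y \right)} = - \frac{5}{Y} - 1 = -1 - \frac{5}{Y}$)
$y = -1$ ($y = 1 \left(-1\right) = -1$)
$d{\left(a,z \right)} = \frac{2}{3}$ ($d{\left(a,z \right)} = \frac{-5 - -3}{-3} = - \frac{-5 + 3}{3} = \left(- \frac{1}{3}\right) \left(-2\right) = \frac{2}{3}$)
$O{\left(b,s \right)} = -5$
$O{\left(d{\left(6,-4 \right)},12 \right)} \left(67 - \left(y - I{\left(2,9 \right)}\right)\right) = - 5 \left(67 + \left(9 - -1\right)\right) = - 5 \left(67 + \left(9 + 1\right)\right) = - 5 \left(67 + 10\right) = \left(-5\right) 77 = -385$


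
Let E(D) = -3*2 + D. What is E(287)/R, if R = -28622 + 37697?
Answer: 281/9075 ≈ 0.030964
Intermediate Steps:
E(D) = -6 + D
R = 9075
E(287)/R = (-6 + 287)/9075 = 281*(1/9075) = 281/9075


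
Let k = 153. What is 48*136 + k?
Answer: 6681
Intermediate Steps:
48*136 + k = 48*136 + 153 = 6528 + 153 = 6681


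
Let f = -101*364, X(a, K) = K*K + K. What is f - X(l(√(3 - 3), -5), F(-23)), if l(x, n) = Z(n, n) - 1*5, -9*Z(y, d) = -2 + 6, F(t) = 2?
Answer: -36770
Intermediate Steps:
Z(y, d) = -4/9 (Z(y, d) = -(-2 + 6)/9 = -⅑*4 = -4/9)
l(x, n) = -49/9 (l(x, n) = -4/9 - 1*5 = -4/9 - 5 = -49/9)
X(a, K) = K + K² (X(a, K) = K² + K = K + K²)
f = -36764
f - X(l(√(3 - 3), -5), F(-23)) = -36764 - 2*(1 + 2) = -36764 - 2*3 = -36764 - 1*6 = -36764 - 6 = -36770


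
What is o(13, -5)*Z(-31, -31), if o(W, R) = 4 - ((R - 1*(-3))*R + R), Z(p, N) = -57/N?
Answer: -57/31 ≈ -1.8387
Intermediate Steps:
o(W, R) = 4 - R - R*(3 + R) (o(W, R) = 4 - ((R + 3)*R + R) = 4 - ((3 + R)*R + R) = 4 - (R*(3 + R) + R) = 4 - (R + R*(3 + R)) = 4 + (-R - R*(3 + R)) = 4 - R - R*(3 + R))
o(13, -5)*Z(-31, -31) = (4 - 1*(-5)² - 4*(-5))*(-57/(-31)) = (4 - 1*25 + 20)*(-57*(-1/31)) = (4 - 25 + 20)*(57/31) = -1*57/31 = -57/31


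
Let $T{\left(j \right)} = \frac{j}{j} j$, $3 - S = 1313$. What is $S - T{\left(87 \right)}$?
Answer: $-1397$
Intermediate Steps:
$S = -1310$ ($S = 3 - 1313 = -1310$)
$T{\left(j \right)} = j$ ($T{\left(j \right)} = 1 j = j$)
$S - T{\left(87 \right)} = -1310 - 87 = -1397$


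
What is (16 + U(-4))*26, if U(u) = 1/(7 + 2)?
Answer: 3770/9 ≈ 418.89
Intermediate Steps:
U(u) = 1/9
(16 + U(-4))*26 = (16 + 1/9)*26 = (145/9)*26 = 3770/9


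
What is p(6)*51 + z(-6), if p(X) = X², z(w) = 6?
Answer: 1842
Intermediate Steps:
p(6)*51 + z(-6) = 6²*51 + 6 = 36*51 + 6 = 1836 + 6 = 1842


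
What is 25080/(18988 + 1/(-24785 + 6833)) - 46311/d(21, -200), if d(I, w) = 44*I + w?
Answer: -3092035768197/49358348860 ≈ -62.645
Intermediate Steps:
d(I, w) = w + 44*I
25080/(18988 + 1/(-24785 + 6833)) - 46311/d(21, -200) = 25080/(18988 + 1/(-24785 + 6833)) - 46311/(-200 + 44*21) = 25080/(18988 + 1/(-17952)) - 46311/(-200 + 924) = 25080/(18988 - 1/17952) - 46311/724 = 25080/(340872575/17952) - 46311*1/724 = 25080*(17952/340872575) - 46311/724 = 90047232/68174515 - 46311/724 = -3092035768197/49358348860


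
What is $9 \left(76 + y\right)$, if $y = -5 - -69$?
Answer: $1260$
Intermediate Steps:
$y = 64$ ($y = -5 + 69 = 64$)
$9 \left(76 + y\right) = 9 \left(76 + 64\right) = 9 \cdot 140 = 1260$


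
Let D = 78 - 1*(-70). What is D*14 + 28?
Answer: 2100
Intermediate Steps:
D = 148 (D = 78 + 70 = 148)
D*14 + 28 = 148*14 + 28 = 2072 + 28 = 2100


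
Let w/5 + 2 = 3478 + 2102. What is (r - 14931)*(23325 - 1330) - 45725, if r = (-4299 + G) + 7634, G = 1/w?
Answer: -1422946373211/5578 ≈ -2.5510e+8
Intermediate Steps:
w = 27890 (w = -10 + 5*(3478 + 2102) = -10 + 5*5580 = -10 + 27900 = 27890)
G = 1/27890 ≈ 3.5855e-5
r = 93013151/27890 (r = (-4299 + 1/27890) + 7634 = -119899109/27890 + 7634 = 93013151/27890 ≈ 3335.0)
(r - 14931)*(23325 - 1330) - 45725 = (93013151/27890 - 14931)*(23325 - 1330) - 45725 = -323412439/27890*21995 - 45725 = -1422691319161/5578 - 45725 = -1422946373211/5578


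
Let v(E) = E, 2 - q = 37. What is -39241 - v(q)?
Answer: -39206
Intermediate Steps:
q = -35 (q = 2 - 1*37 = 2 - 37 = -35)
-39241 - v(q) = -39241 - 1*(-35) = -39241 + 35 = -39206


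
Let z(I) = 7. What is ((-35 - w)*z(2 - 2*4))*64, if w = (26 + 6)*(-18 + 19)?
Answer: -30016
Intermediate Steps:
w = 32 (w = 32*1 = 32)
((-35 - w)*z(2 - 2*4))*64 = ((-35 - 1*32)*7)*64 = ((-35 - 32)*7)*64 = -67*7*64 = -469*64 = -30016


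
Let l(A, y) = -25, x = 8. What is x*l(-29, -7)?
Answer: -200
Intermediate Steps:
x*l(-29, -7) = 8*(-25) = -200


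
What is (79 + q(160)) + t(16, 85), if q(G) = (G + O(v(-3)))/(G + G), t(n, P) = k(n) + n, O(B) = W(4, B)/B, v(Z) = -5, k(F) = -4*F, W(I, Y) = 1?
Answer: 50399/1600 ≈ 31.499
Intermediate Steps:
O(B) = 1/B
t(n, P) = -3*n (t(n, P) = -4*n + n = -3*n)
q(G) = (-1/5 + G)/(2*G) (q(G) = (G + 1/(-5))/(G + G) = (G - 1/5)/((2*G)) = (-1/5 + G)*(1/(2*G)) = (-1/5 + G)/(2*G))
(79 + q(160)) + t(16, 85) = (79 + (1/10)*(-1 + 5*160)/160) - 3*16 = (79 + (1/10)*(1/160)*(-1 + 800)) - 48 = (79 + (1/10)*(1/160)*799) - 48 = (79 + 799/1600) - 48 = 127199/1600 - 48 = 50399/1600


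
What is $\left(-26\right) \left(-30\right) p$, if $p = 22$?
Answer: $17160$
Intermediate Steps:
$\left(-26\right) \left(-30\right) p = \left(-26\right) \left(-30\right) 22 = 780 \cdot 22 = 17160$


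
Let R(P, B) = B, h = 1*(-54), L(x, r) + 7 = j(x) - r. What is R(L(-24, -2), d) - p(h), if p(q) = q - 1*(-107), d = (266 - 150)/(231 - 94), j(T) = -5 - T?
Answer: -7145/137 ≈ -52.153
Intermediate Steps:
L(x, r) = -12 - r - x (L(x, r) = -7 + ((-5 - x) - r) = -7 + (-5 - r - x) = -12 - r - x)
h = -54
d = 116/137 ≈ 0.84671
p(q) = 107 + q (p(q) = q + 107 = 107 + q)
R(L(-24, -2), d) - p(h) = 116/137 - (107 - 54) = 116/137 - 1*53 = 116/137 - 53 = -7145/137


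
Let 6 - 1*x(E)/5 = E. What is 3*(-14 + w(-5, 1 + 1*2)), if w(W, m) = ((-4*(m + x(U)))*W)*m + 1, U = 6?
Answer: 501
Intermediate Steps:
x(E) = 30 - 5*E
w(W, m) = 1 - 4*W*m² (w(W, m) = ((-4*(m + (30 - 5*6)))*W)*m + 1 = ((-4*(m + (30 - 30)))*W)*m + 1 = ((-4*(m + 0))*W)*m + 1 = ((-4*m)*W)*m + 1 = (-4*W*m)*m + 1 = -4*W*m² + 1 = 1 - 4*W*m²)
3*(-14 + w(-5, 1 + 1*2)) = 3*(-14 + (1 - 4*(-5)*(1 + 1*2)²)) = 3*(-14 + (1 - 4*(-5)*(1 + 2)²)) = 3*(-14 + (1 - 4*(-5)*3²)) = 3*(-14 + (1 - 4*(-5)*9)) = 3*(-14 + (1 + 180)) = 3*(-14 + 181) = 3*167 = 501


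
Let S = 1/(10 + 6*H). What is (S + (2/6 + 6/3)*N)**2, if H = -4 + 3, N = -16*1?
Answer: 198025/144 ≈ 1375.2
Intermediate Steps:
N = -16
H = -1
S = 1/4 (S = 1/(10 + 6*(-1)) = 1/(10 - 6) = 1/4 ≈ 0.25000)
(S + (2/6 + 6/3)*N)**2 = (1/4 + (2/6 + 6/3)*(-16))**2 = (1/4 + (2*(1/6) + 6*(1/3))*(-16))**2 = (1/4 + (1/3 + 2)*(-16))**2 = (1/4 + (7/3)*(-16))**2 = (1/4 - 112/3)**2 = (-445/12)**2 = 198025/144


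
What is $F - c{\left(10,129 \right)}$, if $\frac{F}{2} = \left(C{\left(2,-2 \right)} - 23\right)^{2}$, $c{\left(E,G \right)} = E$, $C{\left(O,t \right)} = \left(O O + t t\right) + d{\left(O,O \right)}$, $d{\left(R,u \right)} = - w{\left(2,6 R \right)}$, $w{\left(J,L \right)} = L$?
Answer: $1448$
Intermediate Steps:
$d{\left(R,u \right)} = - 6 R$
$C{\left(O,t \right)} = O^{2} + t^{2} - 6 O$ ($C{\left(O,t \right)} = \left(O O + t t\right) - 6 O = \left(O^{2} + t^{2}\right) - 6 O = O^{2} + t^{2} - 6 O$)
$F = 1458$ ($F = 2 \left(\left(2^{2} + \left(-2\right)^{2} - 12\right) - 23\right)^{2} = 2 \left(\left(4 + 4 - 12\right) - 23\right)^{2} = 2 \left(-4 - 23\right)^{2} = 2 \left(-27\right)^{2} = 2 \cdot 729 = 1458$)
$F - c{\left(10,129 \right)} = 1458 - 10 = 1448$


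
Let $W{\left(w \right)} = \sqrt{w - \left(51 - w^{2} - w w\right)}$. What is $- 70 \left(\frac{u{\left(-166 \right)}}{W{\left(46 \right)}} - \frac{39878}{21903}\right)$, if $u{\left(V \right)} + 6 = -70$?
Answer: $\frac{398780}{3129} + \frac{5320 \sqrt{4227}}{4227} \approx 209.27$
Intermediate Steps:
$W{\left(w \right)} = \sqrt{-51 + w + 2 w^{2}}$ ($W{\left(w \right)} = \sqrt{w + \left(\left(w^{2} + w^{2}\right) - 51\right)} = \sqrt{w + \left(2 w^{2} - 51\right)} = \sqrt{w + \left(-51 + 2 w^{2}\right)} = \sqrt{-51 + w + 2 w^{2}}$)
$u{\left(V \right)} = -76$ ($u{\left(V \right)} = -6 - 70 = -76$)
$- 70 \left(\frac{u{\left(-166 \right)}}{W{\left(46 \right)}} - \frac{39878}{21903}\right) = - 70 \left(- \frac{76}{\sqrt{-51 + 46 + 2 \cdot 46^{2}}} - \frac{39878}{21903}\right) = - 70 \left(- \frac{76}{\sqrt{-51 + 46 + 2 \cdot 2116}} - \frac{39878}{21903}\right) = - 70 \left(- \frac{76}{\sqrt{-51 + 46 + 4232}} - \frac{39878}{21903}\right) = - 70 \left(- \frac{76}{\sqrt{4227}} - \frac{39878}{21903}\right) = - 70 \left(- 76 \frac{\sqrt{4227}}{4227} - \frac{39878}{21903}\right) = - 70 \left(- \frac{76 \sqrt{4227}}{4227} - \frac{39878}{21903}\right) = - 70 \left(- \frac{39878}{21903} - \frac{76 \sqrt{4227}}{4227}\right) = \frac{398780}{3129} + \frac{5320 \sqrt{4227}}{4227}$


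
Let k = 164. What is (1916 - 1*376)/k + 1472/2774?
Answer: 564171/56867 ≈ 9.9209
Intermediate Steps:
(1916 - 1*376)/k + 1472/2774 = (1916 - 1*376)/164 + 1472/2774 = (1916 - 376)*(1/164) + 1472*(1/2774) = 1540*(1/164) + 736/1387 = 385/41 + 736/1387 = 564171/56867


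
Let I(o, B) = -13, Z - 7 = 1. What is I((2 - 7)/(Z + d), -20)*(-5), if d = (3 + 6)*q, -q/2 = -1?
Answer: 65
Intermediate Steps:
q = 2 (q = -2*(-1) = 2)
Z = 8 (Z = 7 + 1 = 8)
d = 18 (d = (3 + 6)*2 = 9*2 = 18)
I((2 - 7)/(Z + d), -20)*(-5) = -13*(-5) = 65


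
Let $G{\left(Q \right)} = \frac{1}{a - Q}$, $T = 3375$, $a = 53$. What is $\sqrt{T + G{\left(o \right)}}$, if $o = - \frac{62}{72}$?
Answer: $\frac{3 \sqrt{1409903131}}{1939} \approx 58.095$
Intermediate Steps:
$o = - \frac{31}{36}$ ($o = \left(-62\right) \frac{1}{72} = - \frac{31}{36} \approx -0.86111$)
$G{\left(Q \right)} = \frac{1}{53 - Q}$
$\sqrt{T + G{\left(o \right)}} = \sqrt{3375 - \frac{1}{-53 - \frac{31}{36}}} = \sqrt{3375 - \frac{1}{- \frac{1939}{36}}} = \sqrt{3375 - - \frac{36}{1939}} = \sqrt{3375 + \frac{36}{1939}} = \sqrt{\frac{6544161}{1939}} = \frac{3 \sqrt{1409903131}}{1939}$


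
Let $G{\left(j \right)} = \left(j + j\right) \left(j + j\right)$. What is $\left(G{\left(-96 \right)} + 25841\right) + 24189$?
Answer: $86894$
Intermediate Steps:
$G{\left(j \right)} = 4 j^{2}$ ($G{\left(j \right)} = 2 j 2 j = 4 j^{2}$)
$\left(G{\left(-96 \right)} + 25841\right) + 24189 = \left(4 \left(-96\right)^{2} + 25841\right) + 24189 = \left(4 \cdot 9216 + 25841\right) + 24189 = \left(36864 + 25841\right) + 24189 = 62705 + 24189 = 86894$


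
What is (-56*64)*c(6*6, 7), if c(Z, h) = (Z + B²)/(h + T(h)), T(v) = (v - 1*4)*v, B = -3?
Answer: -5760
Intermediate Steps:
T(v) = v*(-4 + v) (T(v) = (v - 4)*v = (-4 + v)*v = v*(-4 + v))
c(Z, h) = (9 + Z)/(h + h*(-4 + h)) (c(Z, h) = (Z + (-3)²)/(h + h*(-4 + h)) = (Z + 9)/(h + h*(-4 + h)) = (9 + Z)/(h + h*(-4 + h)))
(-56*64)*c(6*6, 7) = (-56*64)*((9 + 6*6)/(7*(-3 + 7))) = -512*(9 + 36)/4 = -512*45/4 = -3584*45/28 = -5760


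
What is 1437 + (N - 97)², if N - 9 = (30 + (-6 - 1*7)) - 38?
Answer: 13318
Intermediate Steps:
N = -12 (N = 9 + ((30 + (-6 - 1*7)) - 38) = 9 + ((30 + (-6 - 7)) - 38) = 9 + ((30 - 13) - 38) = 9 + (17 - 38) = 9 - 21 = -12)
1437 + (N - 97)² = 1437 + (-12 - 97)² = 1437 + (-109)² = 1437 + 11881 = 13318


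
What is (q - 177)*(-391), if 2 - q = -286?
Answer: -43401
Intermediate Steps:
q = 288 (q = 2 - 1*(-286) = 2 + 286 = 288)
(q - 177)*(-391) = (288 - 177)*(-391) = 111*(-391) = -43401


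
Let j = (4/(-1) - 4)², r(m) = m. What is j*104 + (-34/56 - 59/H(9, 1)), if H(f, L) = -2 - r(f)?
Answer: 2051513/308 ≈ 6660.8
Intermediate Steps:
H(f, L) = -2 - f
j = 64 (j = (4*(-1) - 4)² = (-4 - 4)² = (-8)² = 64)
j*104 + (-34/56 - 59/H(9, 1)) = 64*104 + (-34/56 - 59/(-2 - 1*9)) = 6656 + (-34*1/56 - 59/(-2 - 9)) = 6656 + (-17/28 - 59/(-11)) = 6656 + (-17/28 - 59*(-1/11)) = 6656 + (-17/28 + 59/11) = 6656 + 1465/308 = 2051513/308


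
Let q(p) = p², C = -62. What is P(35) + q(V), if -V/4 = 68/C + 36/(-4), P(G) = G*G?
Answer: 2744729/961 ≈ 2856.1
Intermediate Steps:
P(G) = G²
V = 1252/31 (V = -4*(68/(-62) + 36/(-4)) = -4*(68*(-1/62) + 36*(-¼)) = -4*(-34/31 - 9) = -4*(-313/31) = 1252/31 ≈ 40.387)
P(35) + q(V) = 35² + (1252/31)² = 1225 + 1567504/961 = 2744729/961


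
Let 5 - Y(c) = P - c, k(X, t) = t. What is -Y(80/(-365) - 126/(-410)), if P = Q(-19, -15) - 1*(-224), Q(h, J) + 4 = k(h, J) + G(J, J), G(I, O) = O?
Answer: 2767206/14965 ≈ 184.91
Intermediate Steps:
Q(h, J) = -4 + 2*J (Q(h, J) = -4 + (J + J) = -4 + 2*J)
P = 190 (P = (-4 + 2*(-15)) - 1*(-224) = (-4 - 30) + 224 = -34 + 224 = 190)
Y(c) = -185 + c (Y(c) = 5 - (190 - c) = 5 + (-190 + c) = -185 + c)
-Y(80/(-365) - 126/(-410)) = -(-185 + (80/(-365) - 126/(-410))) = -(-185 + (80*(-1/365) - 126*(-1/410))) = -(-185 + (-16/73 + 63/205)) = -(-185 + 1319/14965) = -1*(-2767206/14965) = 2767206/14965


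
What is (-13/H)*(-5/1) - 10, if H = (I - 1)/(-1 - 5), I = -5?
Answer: 55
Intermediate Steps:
H = 1 (H = (-5 - 1)/(-1 - 5) = -6/(-6) = -6*(-1/6) = 1)
(-13/H)*(-5/1) - 10 = (-13/1)*(-5/1) - 10 = (-13*1)*(-5*1) - 10 = -13*(-5) - 10 = 65 - 10 = 55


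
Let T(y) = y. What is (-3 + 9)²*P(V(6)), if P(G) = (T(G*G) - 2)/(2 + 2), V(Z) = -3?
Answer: 63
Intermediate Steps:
P(G) = -½ + G²/4 (P(G) = (G*G - 2)/(2 + 2) = (G² - 2)/4 = (-2 + G²)*(¼) = -½ + G²/4)
(-3 + 9)²*P(V(6)) = (-3 + 9)²*(-½ + (¼)*(-3)²) = 6²*(-½ + (¼)*9) = 36*(-½ + 9/4) = 36*(7/4) = 63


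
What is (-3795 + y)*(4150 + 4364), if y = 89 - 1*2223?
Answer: -50479506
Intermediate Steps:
y = -2134 (y = 89 - 2223 = -2134)
(-3795 + y)*(4150 + 4364) = (-3795 - 2134)*(4150 + 4364) = -5929*8514 = -50479506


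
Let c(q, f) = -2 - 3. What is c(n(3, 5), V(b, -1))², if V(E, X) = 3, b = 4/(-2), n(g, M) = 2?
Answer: 25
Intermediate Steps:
b = -2 (b = 4*(-½) = -2)
c(q, f) = -5
c(n(3, 5), V(b, -1))² = (-5)² = 25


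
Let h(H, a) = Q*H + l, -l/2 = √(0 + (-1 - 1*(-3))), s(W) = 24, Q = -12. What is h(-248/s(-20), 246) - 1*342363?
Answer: -342239 - 2*√2 ≈ -3.4224e+5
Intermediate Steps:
l = -2*√2 (l = -2*√(0 + (-1 - 1*(-3))) = -2*√(0 + (-1 + 3)) = -2*√(0 + 2) = -2*√2 ≈ -2.8284)
h(H, a) = -12*H - 2*√2
h(-248/s(-20), 246) - 1*342363 = (-(-2976)/24 - 2*√2) - 1*342363 = (-(-2976)/24 - 2*√2) - 342363 = (-12*(-31/3) - 2*√2) - 342363 = (124 - 2*√2) - 342363 = -342239 - 2*√2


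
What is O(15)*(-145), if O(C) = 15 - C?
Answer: 0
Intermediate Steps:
O(15)*(-145) = (15 - 1*15)*(-145) = (15 - 15)*(-145) = 0*(-145) = 0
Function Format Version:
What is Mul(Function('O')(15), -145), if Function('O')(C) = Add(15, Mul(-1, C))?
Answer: 0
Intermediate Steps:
Mul(Function('O')(15), -145) = Mul(Add(15, Mul(-1, 15)), -145) = Mul(Add(15, -15), -145) = Mul(0, -145) = 0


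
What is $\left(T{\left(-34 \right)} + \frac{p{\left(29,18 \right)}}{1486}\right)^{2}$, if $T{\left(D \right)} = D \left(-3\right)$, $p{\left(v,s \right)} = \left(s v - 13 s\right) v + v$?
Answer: $\frac{25584962209}{2208196} \approx 11586.0$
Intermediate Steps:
$p{\left(v,s \right)} = v + v \left(- 13 s + s v\right)$ ($p{\left(v,s \right)} = \left(- 13 s + s v\right) v + v = v \left(- 13 s + s v\right) + v = v + v \left(- 13 s + s v\right)$)
$T{\left(D \right)} = - 3 D$
$\left(T{\left(-34 \right)} + \frac{p{\left(29,18 \right)}}{1486}\right)^{2} = \left(\left(-3\right) \left(-34\right) + \frac{29 \left(1 - 234 + 18 \cdot 29\right)}{1486}\right)^{2} = \left(102 + 29 \left(1 - 234 + 522\right) \frac{1}{1486}\right)^{2} = \left(102 + 29 \cdot 289 \cdot \frac{1}{1486}\right)^{2} = \left(102 + 8381 \cdot \frac{1}{1486}\right)^{2} = \left(102 + \frac{8381}{1486}\right)^{2} = \left(\frac{159953}{1486}\right)^{2} = \frac{25584962209}{2208196}$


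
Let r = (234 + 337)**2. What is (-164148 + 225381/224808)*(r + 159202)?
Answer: -5968740935699443/74936 ≈ -7.9651e+10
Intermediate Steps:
r = 326041 (r = 571**2 = 326041)
(-164148 + 225381/224808)*(r + 159202) = (-164148 + 225381/224808)*(326041 + 159202) = (-164148 + 225381*(1/224808))*485243 = (-164148 + 75127/74936)*485243 = -12300519401/74936*485243 = -5968740935699443/74936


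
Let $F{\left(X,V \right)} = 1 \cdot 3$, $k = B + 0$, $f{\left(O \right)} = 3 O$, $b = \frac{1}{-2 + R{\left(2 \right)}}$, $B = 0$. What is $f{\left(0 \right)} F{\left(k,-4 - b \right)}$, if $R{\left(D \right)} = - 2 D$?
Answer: $0$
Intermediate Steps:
$b = - \frac{1}{6}$ ($b = \frac{1}{-2 - 4} = \frac{1}{-6} = - \frac{1}{6} \approx -0.16667$)
$k = 0$ ($k = 0 + 0 = 0$)
$F{\left(X,V \right)} = 3$
$f{\left(0 \right)} F{\left(k,-4 - b \right)} = 3 \cdot 0 \cdot 3 = 0 \cdot 3 = 0$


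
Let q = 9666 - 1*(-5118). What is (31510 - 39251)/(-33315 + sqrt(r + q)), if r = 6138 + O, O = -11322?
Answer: 17192761/73991975 + 61928*sqrt(6)/221975925 ≈ 0.23304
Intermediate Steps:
q = 14784 (q = 9666 + 5118 = 14784)
r = -5184 (r = 6138 - 11322 = -5184)
(31510 - 39251)/(-33315 + sqrt(r + q)) = (31510 - 39251)/(-33315 + sqrt(-5184 + 14784)) = -7741/(-33315 + sqrt(9600)) = -7741/(-33315 + 40*sqrt(6))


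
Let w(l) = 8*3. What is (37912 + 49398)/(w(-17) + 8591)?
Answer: 17462/1723 ≈ 10.135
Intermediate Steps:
w(l) = 24
(37912 + 49398)/(w(-17) + 8591) = (37912 + 49398)/(24 + 8591) = 87310/8615 = 87310*(1/8615) = 17462/1723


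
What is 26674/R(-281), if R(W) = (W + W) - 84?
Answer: -13337/323 ≈ -41.291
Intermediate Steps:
R(W) = -84 + 2*W (R(W) = 2*W - 84 = -84 + 2*W)
26674/R(-281) = 26674/(-84 + 2*(-281)) = 26674/(-84 - 562) = 26674/(-646) = 26674*(-1/646) = -13337/323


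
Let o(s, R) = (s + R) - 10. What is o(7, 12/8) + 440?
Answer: 877/2 ≈ 438.50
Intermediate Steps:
o(s, R) = -10 + R + s (o(s, R) = (R + s) - 10 = -10 + R + s)
o(7, 12/8) + 440 = (-10 + 12/8 + 7) + 440 = (-10 + 12*(⅛) + 7) + 440 = (-10 + 3/2 + 7) + 440 = -3/2 + 440 = 877/2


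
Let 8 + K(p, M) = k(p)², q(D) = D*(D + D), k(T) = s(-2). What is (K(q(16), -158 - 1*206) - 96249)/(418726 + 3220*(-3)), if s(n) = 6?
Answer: -96221/409066 ≈ -0.23522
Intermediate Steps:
k(T) = 6
q(D) = 2*D² (q(D) = D*(2*D) = 2*D²)
K(p, M) = 28 (K(p, M) = -8 + 6² = -8 + 36 = 28)
(K(q(16), -158 - 1*206) - 96249)/(418726 + 3220*(-3)) = (28 - 96249)/(418726 + 3220*(-3)) = -96221/(418726 - 9660) = -96221/409066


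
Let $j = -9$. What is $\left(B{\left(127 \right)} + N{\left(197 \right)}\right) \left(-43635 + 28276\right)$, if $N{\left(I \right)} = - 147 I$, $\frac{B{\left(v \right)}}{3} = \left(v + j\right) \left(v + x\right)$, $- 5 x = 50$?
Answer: $-191357781$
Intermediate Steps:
$x = -10$ ($x = \left(- \frac{1}{5}\right) 50 = -10$)
$B{\left(v \right)} = 3 \left(-10 + v\right) \left(-9 + v\right)$ ($B{\left(v \right)} = 3 \left(v - 9\right) \left(v - 10\right) = 3 \left(-9 + v\right) \left(-10 + v\right) = 3 \left(-10 + v\right) \left(-9 + v\right)$)
$\left(B{\left(127 \right)} + N{\left(197 \right)}\right) \left(-43635 + 28276\right) = \left(\left(270 - 7239 + 3 \cdot 127^{2}\right) - 28959\right) \left(-43635 + 28276\right) = \left(\left(270 - 7239 + 3 \cdot 16129\right) - 28959\right) \left(-15359\right) = \left(\left(270 - 7239 + 48387\right) - 28959\right) \left(-15359\right) = \left(41418 - 28959\right) \left(-15359\right) = 12459 \left(-15359\right) = -191357781$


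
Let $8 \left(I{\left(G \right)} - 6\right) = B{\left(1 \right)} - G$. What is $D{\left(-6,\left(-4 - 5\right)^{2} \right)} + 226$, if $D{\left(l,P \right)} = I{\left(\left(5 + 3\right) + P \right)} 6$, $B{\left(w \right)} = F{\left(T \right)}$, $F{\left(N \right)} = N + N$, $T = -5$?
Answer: $\frac{751}{4} \approx 187.75$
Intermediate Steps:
$F{\left(N \right)} = 2 N$
$B{\left(w \right)} = -10$ ($B{\left(w \right)} = 2 \left(-5\right) = -10$)
$I{\left(G \right)} = \frac{19}{4} - \frac{G}{8}$ ($I{\left(G \right)} = 6 + \frac{-10 - G}{8} = 6 - \left(\frac{5}{4} + \frac{G}{8}\right) = \frac{19}{4} - \frac{G}{8}$)
$D{\left(l,P \right)} = \frac{45}{2} - \frac{3 P}{4}$ ($D{\left(l,P \right)} = \left(\frac{19}{4} - \frac{\left(5 + 3\right) + P}{8}\right) 6 = \left(\frac{19}{4} - \frac{8 + P}{8}\right) 6 = \left(\frac{19}{4} - \left(1 + \frac{P}{8}\right)\right) 6 = \left(\frac{15}{4} - \frac{P}{8}\right) 6 = \frac{45}{2} - \frac{3 P}{4}$)
$D{\left(-6,\left(-4 - 5\right)^{2} \right)} + 226 = \left(\frac{45}{2} - \frac{3 \left(-4 - 5\right)^{2}}{4}\right) + 226 = \left(\frac{45}{2} - \frac{3 \left(-9\right)^{2}}{4}\right) + 226 = \left(\frac{45}{2} - \frac{243}{4}\right) + 226 = - \frac{153}{4} + 226 = \frac{751}{4}$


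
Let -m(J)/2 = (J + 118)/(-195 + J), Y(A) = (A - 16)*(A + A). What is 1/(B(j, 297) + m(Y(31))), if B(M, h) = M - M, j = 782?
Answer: -735/2096 ≈ -0.35067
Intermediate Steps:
B(M, h) = 0
Y(A) = 2*A*(-16 + A) (Y(A) = (-16 + A)*(2*A) = 2*A*(-16 + A))
m(J) = -2*(118 + J)/(-195 + J) (m(J) = -2*(J + 118)/(-195 + J) = -2*(118 + J)/(-195 + J))
1/(B(j, 297) + m(Y(31))) = 1/(0 + 2*(-118 - 2*31*(-16 + 31))/(-195 + 2*31*(-16 + 31))) = 1/(0 + 2*(-118 - 2*31*15)/(-195 + 2*31*15)) = 1/(0 + 2*(-118 - 1*930)/(-195 + 930)) = 1/(0 + 2*(-118 - 930)/735) = 1/(0 + 2*(1/735)*(-1048)) = 1/(0 - 2096/735) = 1/(-2096/735) = -735/2096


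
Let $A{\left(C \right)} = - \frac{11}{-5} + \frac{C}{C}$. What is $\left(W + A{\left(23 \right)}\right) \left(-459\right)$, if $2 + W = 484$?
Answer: $- \frac{1113534}{5} \approx -2.2271 \cdot 10^{5}$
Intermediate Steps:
$W = 482$ ($W = -2 + 484 = 482$)
$A{\left(C \right)} = \frac{16}{5}$ ($A{\left(C \right)} = \left(-11\right) \left(- \frac{1}{5}\right) + 1 = \frac{11}{5} + 1 = \frac{16}{5}$)
$\left(W + A{\left(23 \right)}\right) \left(-459\right) = \left(482 + \frac{16}{5}\right) \left(-459\right) = \frac{2426}{5} \left(-459\right) = - \frac{1113534}{5}$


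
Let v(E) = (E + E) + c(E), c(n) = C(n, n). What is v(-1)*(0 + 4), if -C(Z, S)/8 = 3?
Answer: -104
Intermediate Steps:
C(Z, S) = -24 (C(Z, S) = -8*3 = -24)
c(n) = -24
v(E) = -24 + 2*E (v(E) = (E + E) - 24 = 2*E - 24 = -24 + 2*E)
v(-1)*(0 + 4) = (-24 + 2*(-1))*(0 + 4) = (-24 - 2)*4 = -26*4 = -104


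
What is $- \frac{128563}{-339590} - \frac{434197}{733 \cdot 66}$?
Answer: $- \frac{35307334604}{4107171255} \approx -8.5965$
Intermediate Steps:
$- \frac{128563}{-339590} - \frac{434197}{733 \cdot 66} = \left(-128563\right) \left(- \frac{1}{339590}\right) - \frac{434197}{48378} = \frac{128563}{339590} - \frac{434197}{48378} = - \frac{35307334604}{4107171255}$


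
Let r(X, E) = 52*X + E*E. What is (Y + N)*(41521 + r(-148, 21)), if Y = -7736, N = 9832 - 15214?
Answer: -449501388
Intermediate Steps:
N = -5382
r(X, E) = E**2 + 52*X (r(X, E) = 52*X + E**2 = E**2 + 52*X)
(Y + N)*(41521 + r(-148, 21)) = (-7736 - 5382)*(41521 + (21**2 + 52*(-148))) = -13118*(41521 + (441 - 7696)) = -13118*(41521 - 7255) = -13118*34266 = -449501388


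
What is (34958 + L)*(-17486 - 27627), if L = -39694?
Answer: 213655168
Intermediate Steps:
(34958 + L)*(-17486 - 27627) = (34958 - 39694)*(-17486 - 27627) = -4736*(-45113) = 213655168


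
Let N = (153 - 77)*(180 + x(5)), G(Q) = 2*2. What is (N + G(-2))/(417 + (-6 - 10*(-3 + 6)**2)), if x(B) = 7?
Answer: 14216/321 ≈ 44.287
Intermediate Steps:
G(Q) = 4
N = 14212 (N = (153 - 77)*(180 + 7) = 76*187 = 14212)
(N + G(-2))/(417 + (-6 - 10*(-3 + 6)**2)) = (14212 + 4)/(417 + (-6 - 10*(-3 + 6)**2)) = 14216/(417 + (-6 - 10*3**2)) = 14216/(417 + (-6 - 10*9)) = 14216/(417 + (-6 - 90)) = 14216/(417 - 96) = 14216/321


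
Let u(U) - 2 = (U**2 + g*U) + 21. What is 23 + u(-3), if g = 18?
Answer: 1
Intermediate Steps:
u(U) = 23 + U**2 + 18*U (u(U) = 2 + ((U**2 + 18*U) + 21) = 2 + (21 + U**2 + 18*U) = 23 + U**2 + 18*U)
23 + u(-3) = 23 + (23 + (-3)**2 + 18*(-3)) = 23 + (23 + 9 - 54) = 23 - 22 = 1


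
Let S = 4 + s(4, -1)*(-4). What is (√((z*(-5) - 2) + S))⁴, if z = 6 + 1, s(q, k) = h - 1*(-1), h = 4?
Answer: 2809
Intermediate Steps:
s(q, k) = 5 (s(q, k) = 4 - 1*(-1) = 4 + 1 = 5)
z = 7
S = -16 (S = 4 + 5*(-4) = 4 - 20 = -16)
(√((z*(-5) - 2) + S))⁴ = (√((7*(-5) - 2) - 16))⁴ = (√((-35 - 2) - 16))⁴ = (√(-37 - 16))⁴ = (√(-53))⁴ = (I*√53)⁴ = 2809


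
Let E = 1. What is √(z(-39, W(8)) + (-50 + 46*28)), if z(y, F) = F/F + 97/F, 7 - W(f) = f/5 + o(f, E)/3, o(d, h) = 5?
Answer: 3*√110194/28 ≈ 35.567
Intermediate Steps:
W(f) = 16/3 - f/5 (W(f) = 7 - (f/5 + 5/3) = 7 - (5/3 + f/5) = 7 + (-5/3 - f/5) = 16/3 - f/5)
z(y, F) = 1 + 97/F
√(z(-39, W(8)) + (-50 + 46*28)) = √((97 + (16/3 - ⅕*8))/(16/3 - ⅕*8) + (-50 + 46*28)) = √((97 + (16/3 - 8/5))/(16/3 - 8/5) + (-50 + 1288)) = √((97 + 56/15)/(56/15) + 1238) = √((15/56)*(1511/15) + 1238) = √(1511/56 + 1238) = √(70839/56) = 3*√110194/28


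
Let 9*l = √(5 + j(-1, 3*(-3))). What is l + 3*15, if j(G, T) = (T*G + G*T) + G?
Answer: 45 + √22/9 ≈ 45.521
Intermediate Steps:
j(G, T) = G + 2*G*T (j(G, T) = (G*T + G*T) + G = 2*G*T + G = G + 2*G*T)
l = √22/9 (l = √(5 - (1 + 2*(3*(-3))))/9 = √(5 - (1 + 2*(-9)))/9 = √(5 - (1 - 18))/9 = √(5 - 1*(-17))/9 = √(5 + 17)/9 = √22/9 ≈ 0.52116)
l + 3*15 = √22/9 + 3*15 = √22/9 + 45 = 45 + √22/9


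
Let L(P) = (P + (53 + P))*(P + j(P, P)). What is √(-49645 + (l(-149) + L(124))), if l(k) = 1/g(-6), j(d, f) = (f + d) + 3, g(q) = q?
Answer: √2276274/6 ≈ 251.46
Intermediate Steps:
j(d, f) = 3 + d + f (j(d, f) = (d + f) + 3 = 3 + d + f)
L(P) = (3 + 3*P)*(53 + 2*P) (L(P) = (P + (53 + P))*(P + (3 + P + P)) = (53 + 2*P)*(P + (3 + 2*P)) = (53 + 2*P)*(3 + 3*P) = (3 + 3*P)*(53 + 2*P))
l(k) = -⅙ (l(k) = 1/(-6) = -⅙)
√(-49645 + (l(-149) + L(124))) = √(-49645 + (-⅙ + (159 + 6*124² + 165*124))) = √(-49645 + (-⅙ + (159 + 6*15376 + 20460))) = √(-49645 + (-⅙ + (159 + 92256 + 20460))) = √(-49645 + (-⅙ + 112875)) = √(-49645 + 677249/6) = √(379379/6) = √2276274/6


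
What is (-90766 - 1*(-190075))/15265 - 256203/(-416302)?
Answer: 45253474113/6354850030 ≈ 7.1211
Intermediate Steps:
(-90766 - 1*(-190075))/15265 - 256203/(-416302) = (-90766 + 190075)*(1/15265) - 256203*(-1/416302) = 99309*(1/15265) + 256203/416302 = 99309/15265 + 256203/416302 = 45253474113/6354850030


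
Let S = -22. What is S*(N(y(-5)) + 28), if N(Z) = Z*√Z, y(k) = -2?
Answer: -616 + 44*I*√2 ≈ -616.0 + 62.225*I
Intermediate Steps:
N(Z) = Z^(3/2)
S*(N(y(-5)) + 28) = -22*((-2)^(3/2) + 28) = -22*(-2*I*√2 + 28) = -22*(28 - 2*I*√2) = -616 + 44*I*√2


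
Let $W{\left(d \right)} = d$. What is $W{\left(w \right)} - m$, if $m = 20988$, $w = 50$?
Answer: $-20938$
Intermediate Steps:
$W{\left(w \right)} - m = 50 - 20988 = -20938$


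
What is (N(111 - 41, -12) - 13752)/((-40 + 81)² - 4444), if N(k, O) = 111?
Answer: 4547/921 ≈ 4.9370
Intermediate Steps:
(N(111 - 41, -12) - 13752)/((-40 + 81)² - 4444) = (111 - 13752)/((-40 + 81)² - 4444) = -13641/(41² - 4444) = -13641/(1681 - 4444) = -13641/(-2763) = -13641*(-1/2763) = 4547/921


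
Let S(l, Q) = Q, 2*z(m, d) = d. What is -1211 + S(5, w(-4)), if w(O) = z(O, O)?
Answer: -1213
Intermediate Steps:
z(m, d) = d/2
w(O) = O/2
-1211 + S(5, w(-4)) = -1211 + (½)*(-4) = -1211 - 2 = -1213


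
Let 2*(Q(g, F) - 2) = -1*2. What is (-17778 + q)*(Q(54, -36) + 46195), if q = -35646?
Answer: -2467975104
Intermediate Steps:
Q(g, F) = 1 (Q(g, F) = 2 + (-1*2)/2 = 2 + (1/2)*(-2) = 2 - 1 = 1)
(-17778 + q)*(Q(54, -36) + 46195) = (-17778 - 35646)*(1 + 46195) = -53424*46196 = -2467975104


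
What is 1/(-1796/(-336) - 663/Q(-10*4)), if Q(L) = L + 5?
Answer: 420/10201 ≈ 0.041172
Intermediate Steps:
Q(L) = 5 + L
1/(-1796/(-336) - 663/Q(-10*4)) = 1/(-1796/(-336) - 663/(5 - 10*4)) = 1/(-1796*(-1/336) - 663/(5 - 40)) = 1/(449/84 - 663/(-35)) = 1/(449/84 - 663*(-1/35)) = 1/(449/84 + 663/35) = 1/(10201/420) = 420/10201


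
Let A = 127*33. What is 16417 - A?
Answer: 12226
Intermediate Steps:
A = 4191
16417 - A = 16417 - 1*4191 = 16417 - 4191 = 12226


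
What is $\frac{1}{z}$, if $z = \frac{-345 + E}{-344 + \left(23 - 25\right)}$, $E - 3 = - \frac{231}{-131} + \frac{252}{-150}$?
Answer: $\frac{1133150}{1119777} \approx 1.0119$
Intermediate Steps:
$E = \frac{10098}{3275}$ ($E = 3 + \left(- \frac{231}{-131} + \frac{252}{-150}\right) = 3 + \left(\left(-231\right) \left(- \frac{1}{131}\right) + 252 \left(- \frac{1}{150}\right)\right) = 3 + \left(\frac{231}{131} - \frac{42}{25}\right) = 3 + \frac{273}{3275} = \frac{10098}{3275} \approx 3.0834$)
$z = \frac{1119777}{1133150}$ ($z = \frac{-345 + \frac{10098}{3275}}{-344 + \left(23 - 25\right)} = - \frac{1119777}{3275 \left(-344 - 2\right)} = - \frac{1119777}{3275 \left(-346\right)} = \left(- \frac{1119777}{3275}\right) \left(- \frac{1}{346}\right) = \frac{1119777}{1133150} \approx 0.9882$)
$\frac{1}{z} = \frac{1}{\frac{1119777}{1133150}} = \frac{1133150}{1119777}$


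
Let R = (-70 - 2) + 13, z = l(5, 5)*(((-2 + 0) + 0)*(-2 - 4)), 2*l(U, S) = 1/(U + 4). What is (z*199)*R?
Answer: -23482/3 ≈ -7827.3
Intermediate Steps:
l(U, S) = 1/(2*(4 + U)) (l(U, S) = 1/(2*(U + 4)) = 1/(2*(4 + U)))
z = ⅔ (z = (1/(2*(4 + 5)))*(((-2 + 0) + 0)*(-2 - 4)) = ((½)/9)*((-2 + 0)*(-6)) = ((½)*(⅑))*(-2*(-6)) = (1/18)*12 = ⅔ ≈ 0.66667)
R = -59 (R = -72 + 13 = -59)
(z*199)*R = ((⅔)*199)*(-59) = (398/3)*(-59) = -23482/3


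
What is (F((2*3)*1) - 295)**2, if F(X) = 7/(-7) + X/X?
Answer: 87025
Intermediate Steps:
F(X) = 0 (F(X) = 7*(-1/7) + 1 = -1 + 1 = 0)
(F((2*3)*1) - 295)**2 = (0 - 295)**2 = (-295)**2 = 87025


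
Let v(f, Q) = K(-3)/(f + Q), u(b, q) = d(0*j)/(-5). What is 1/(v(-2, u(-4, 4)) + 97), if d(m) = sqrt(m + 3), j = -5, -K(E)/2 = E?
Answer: 9109/855373 - 30*sqrt(3)/855373 ≈ 0.010588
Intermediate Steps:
K(E) = -2*E
d(m) = sqrt(3 + m)
u(b, q) = -sqrt(3)/5 (u(b, q) = sqrt(3 + 0*(-5))/(-5) = -sqrt(3 + 0)/5 = -sqrt(3)/5)
v(f, Q) = 6/(Q + f) (v(f, Q) = (-2*(-3))/(f + Q) = 6/(Q + f))
1/(v(-2, u(-4, 4)) + 97) = 1/(6/(-sqrt(3)/5 - 2) + 97) = 1/(6/(-2 - sqrt(3)/5) + 97) = 1/(97 + 6/(-2 - sqrt(3)/5))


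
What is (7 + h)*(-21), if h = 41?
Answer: -1008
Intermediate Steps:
(7 + h)*(-21) = (7 + 41)*(-21) = 48*(-21) = -1008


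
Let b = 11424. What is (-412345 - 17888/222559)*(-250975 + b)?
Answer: 21983860870494393/222559 ≈ 9.8778e+10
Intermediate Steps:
(-412345 - 17888/222559)*(-250975 + b) = (-412345 - 17888/222559)*(-250975 + 11424) = (-412345 - 17888*1/222559)*(-239551) = (-412345 - 17888/222559)*(-239551) = -91771108743/222559*(-239551) = 21983860870494393/222559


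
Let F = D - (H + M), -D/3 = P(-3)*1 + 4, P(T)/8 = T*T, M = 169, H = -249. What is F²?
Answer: 21904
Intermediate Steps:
P(T) = 8*T² (P(T) = 8*(T*T) = 8*T²)
D = -228 (D = -3*((8*(-3)²)*1 + 4) = -3*((8*9)*1 + 4) = -3*(72*1 + 4) = -3*(72 + 4) = -3*76 = -228)
F = -148 (F = -228 - (-249 + 169) = -228 - 1*(-80) = -228 + 80 = -148)
F² = (-148)² = 21904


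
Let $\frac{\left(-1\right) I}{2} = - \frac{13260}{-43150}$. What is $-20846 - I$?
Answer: $- \frac{89947838}{4315} \approx -20845.0$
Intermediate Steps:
$I = - \frac{2652}{4315}$ ($I = - 2 \left(- \frac{13260}{-43150}\right) = - 2 \left(\left(-13260\right) \left(- \frac{1}{43150}\right)\right) = \left(-2\right) \frac{1326}{4315} = - \frac{2652}{4315} \approx -0.6146$)
$-20846 - I = -20846 - - \frac{2652}{4315} = -20846 + \frac{2652}{4315} = - \frac{89947838}{4315}$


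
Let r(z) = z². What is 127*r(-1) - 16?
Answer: 111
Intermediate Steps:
127*r(-1) - 16 = 127*(-1)² - 16 = 127*1 - 16 = 127 - 16 = 111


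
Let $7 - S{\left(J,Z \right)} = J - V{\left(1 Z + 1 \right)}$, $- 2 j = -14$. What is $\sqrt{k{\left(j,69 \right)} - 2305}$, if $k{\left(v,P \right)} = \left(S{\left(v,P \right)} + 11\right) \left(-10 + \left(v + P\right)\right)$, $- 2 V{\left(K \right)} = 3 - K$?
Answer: $2 \sqrt{158} \approx 25.14$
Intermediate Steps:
$j = 7$ ($j = \left(- \frac{1}{2}\right) \left(-14\right) = 7$)
$V{\left(K \right)} = - \frac{3}{2} + \frac{K}{2}$ ($V{\left(K \right)} = - \frac{3 - K}{2} = - \frac{3}{2} + \frac{K}{2}$)
$S{\left(J,Z \right)} = 6 + \frac{Z}{2} - J$ ($S{\left(J,Z \right)} = 7 - \left(J - \left(- \frac{3}{2} + \frac{1 Z + 1}{2}\right)\right) = 7 - \left(J - \left(- \frac{3}{2} + \frac{Z + 1}{2}\right)\right) = 7 - \left(J - \left(- \frac{3}{2} + \frac{1 + Z}{2}\right)\right) = 7 - \left(J - \left(- \frac{3}{2} + \left(\frac{1}{2} + \frac{Z}{2}\right)\right)\right) = 7 - \left(J - \left(-1 + \frac{Z}{2}\right)\right) = 7 - \left(1 + J - \frac{Z}{2}\right) = 6 + \frac{Z}{2} - J$)
$k{\left(v,P \right)} = \left(-10 + P + v\right) \left(17 + \frac{P}{2} - v\right)$ ($k{\left(v,P \right)} = \left(\left(6 + \frac{P}{2} - v\right) + 11\right) \left(-10 + \left(v + P\right)\right) = \left(17 + \frac{P}{2} - v\right) \left(-10 + \left(P + v\right)\right) = \left(17 + \frac{P}{2} - v\right) \left(-10 + P + v\right) = \left(-10 + P + v\right) \left(17 + \frac{P}{2} - v\right)$)
$\sqrt{k{\left(j,69 \right)} - 2305} = \sqrt{\left(-170 + \frac{69^{2}}{2} - 7^{2} + 12 \cdot 69 + 27 \cdot 7 - \frac{69}{2} \cdot 7\right) - 2305} = \sqrt{\left(-170 + \frac{1}{2} \cdot 4761 - 49 + 828 + 189 - \frac{483}{2}\right) - 2305} = \sqrt{\left(-170 + \frac{4761}{2} - 49 + 828 + 189 - \frac{483}{2}\right) - 2305} = \sqrt{2937 - 2305} = \sqrt{632} = 2 \sqrt{158}$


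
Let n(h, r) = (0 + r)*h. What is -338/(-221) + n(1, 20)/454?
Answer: 6072/3859 ≈ 1.5735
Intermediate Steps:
n(h, r) = h*r (n(h, r) = r*h = h*r)
-338/(-221) + n(1, 20)/454 = -338/(-221) + (1*20)/454 = -338*(-1/221) + 20*(1/454) = 26/17 + 10/227 = 6072/3859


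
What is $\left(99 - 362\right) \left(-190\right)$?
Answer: $49970$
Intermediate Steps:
$\left(99 - 362\right) \left(-190\right) = \left(-263\right) \left(-190\right) = 49970$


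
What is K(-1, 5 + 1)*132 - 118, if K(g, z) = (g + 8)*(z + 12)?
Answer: 16514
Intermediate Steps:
K(g, z) = (8 + g)*(12 + z)
K(-1, 5 + 1)*132 - 118 = (96 + 8*(5 + 1) + 12*(-1) - (5 + 1))*132 - 118 = (96 + 8*6 - 12 - 1*6)*132 - 118 = (96 + 48 - 12 - 6)*132 - 118 = 126*132 - 118 = 16632 - 118 = 16514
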